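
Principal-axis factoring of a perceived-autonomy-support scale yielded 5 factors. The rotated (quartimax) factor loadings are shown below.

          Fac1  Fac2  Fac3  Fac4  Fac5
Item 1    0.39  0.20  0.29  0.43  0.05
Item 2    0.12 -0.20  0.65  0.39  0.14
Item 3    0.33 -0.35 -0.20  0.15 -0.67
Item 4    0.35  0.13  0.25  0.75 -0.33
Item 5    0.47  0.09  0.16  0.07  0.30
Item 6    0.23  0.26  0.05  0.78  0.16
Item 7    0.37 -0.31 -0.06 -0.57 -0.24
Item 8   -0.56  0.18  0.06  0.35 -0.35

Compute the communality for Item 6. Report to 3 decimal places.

0.757

h² = 0.23² + 0.26² + 0.05² + 0.78² + 0.16² = 0.0529 + 0.0676 + 0.0025 + 0.6084 + 0.0256 = 0.7570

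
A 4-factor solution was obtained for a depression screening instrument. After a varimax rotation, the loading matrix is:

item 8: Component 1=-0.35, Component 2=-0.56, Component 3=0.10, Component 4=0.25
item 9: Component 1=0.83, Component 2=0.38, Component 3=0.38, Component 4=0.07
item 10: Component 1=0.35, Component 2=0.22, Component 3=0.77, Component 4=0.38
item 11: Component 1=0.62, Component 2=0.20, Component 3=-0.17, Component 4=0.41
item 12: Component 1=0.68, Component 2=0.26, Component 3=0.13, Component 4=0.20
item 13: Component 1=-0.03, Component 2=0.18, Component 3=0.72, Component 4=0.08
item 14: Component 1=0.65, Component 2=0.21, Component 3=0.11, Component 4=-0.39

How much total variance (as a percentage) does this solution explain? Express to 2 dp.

SS loadings by factor: 2.2041, 0.6905, 1.3236, 0.5784; total = 4.7966.
Total variance with 7 standardized items is 7, so the solution explains 4.7966/7 = 0.6852 = 68.52%.

68.52%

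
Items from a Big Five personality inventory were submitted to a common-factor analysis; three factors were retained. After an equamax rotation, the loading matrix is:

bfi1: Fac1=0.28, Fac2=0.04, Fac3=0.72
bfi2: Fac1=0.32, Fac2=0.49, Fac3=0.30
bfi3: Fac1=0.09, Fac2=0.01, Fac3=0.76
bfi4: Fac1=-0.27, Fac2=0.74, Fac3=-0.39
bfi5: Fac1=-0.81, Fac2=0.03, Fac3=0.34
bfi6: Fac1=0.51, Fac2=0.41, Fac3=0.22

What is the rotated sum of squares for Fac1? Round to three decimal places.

1.178

SS loadings for Fac1 = 0.28² + 0.32² + 0.09² + (-0.27)² + (-0.81)² + 0.51² = 0.0784 + 0.1024 + 0.0081 + 0.0729 + 0.6561 + 0.2601 = 1.1780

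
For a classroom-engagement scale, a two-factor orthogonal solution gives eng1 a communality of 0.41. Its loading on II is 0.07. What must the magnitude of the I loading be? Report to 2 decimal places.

0.64

Under orthogonal rotation h² = Σλ², so λ_I² = h² − (0.0049) = 0.41 − 0.0049 = 0.4051.
|λ| = √0.4051 = 0.6365.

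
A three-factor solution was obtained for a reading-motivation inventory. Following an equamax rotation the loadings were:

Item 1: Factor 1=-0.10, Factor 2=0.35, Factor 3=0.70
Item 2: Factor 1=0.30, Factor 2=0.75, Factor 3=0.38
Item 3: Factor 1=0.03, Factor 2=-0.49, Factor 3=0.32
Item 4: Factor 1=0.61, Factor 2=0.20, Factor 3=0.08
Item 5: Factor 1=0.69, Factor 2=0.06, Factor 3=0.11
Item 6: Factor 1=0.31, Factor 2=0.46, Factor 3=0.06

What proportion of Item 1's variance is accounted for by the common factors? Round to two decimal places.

0.62

h² = (-0.10)² + 0.35² + 0.70² = 0.0100 + 0.1225 + 0.4900 = 0.6225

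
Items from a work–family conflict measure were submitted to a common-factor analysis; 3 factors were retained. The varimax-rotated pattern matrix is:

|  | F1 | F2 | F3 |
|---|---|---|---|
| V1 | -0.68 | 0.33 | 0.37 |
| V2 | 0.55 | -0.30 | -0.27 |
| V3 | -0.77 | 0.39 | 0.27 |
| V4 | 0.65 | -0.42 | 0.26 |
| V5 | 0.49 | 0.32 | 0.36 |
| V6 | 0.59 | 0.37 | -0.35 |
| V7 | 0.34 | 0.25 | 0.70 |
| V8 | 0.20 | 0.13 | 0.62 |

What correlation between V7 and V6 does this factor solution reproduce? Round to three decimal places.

0.048

r̂ = Σ λ_i·λ_j across factors = (0.34)(0.59) + (0.25)(0.37) + (0.70)(-0.35)
  = +0.2006 +0.0925 -0.2450 = 0.0481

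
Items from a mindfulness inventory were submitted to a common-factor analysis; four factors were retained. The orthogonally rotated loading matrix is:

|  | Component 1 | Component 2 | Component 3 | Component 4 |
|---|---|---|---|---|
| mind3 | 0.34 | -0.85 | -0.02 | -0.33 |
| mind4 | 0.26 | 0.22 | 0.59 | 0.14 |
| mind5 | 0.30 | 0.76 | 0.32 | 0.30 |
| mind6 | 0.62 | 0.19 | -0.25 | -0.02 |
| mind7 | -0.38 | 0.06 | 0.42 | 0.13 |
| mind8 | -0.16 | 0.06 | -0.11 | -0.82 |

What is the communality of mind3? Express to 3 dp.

h² = 0.34² + (-0.85)² + (-0.02)² + (-0.33)² = 0.1156 + 0.7225 + 0.0004 + 0.1089 = 0.9474

0.947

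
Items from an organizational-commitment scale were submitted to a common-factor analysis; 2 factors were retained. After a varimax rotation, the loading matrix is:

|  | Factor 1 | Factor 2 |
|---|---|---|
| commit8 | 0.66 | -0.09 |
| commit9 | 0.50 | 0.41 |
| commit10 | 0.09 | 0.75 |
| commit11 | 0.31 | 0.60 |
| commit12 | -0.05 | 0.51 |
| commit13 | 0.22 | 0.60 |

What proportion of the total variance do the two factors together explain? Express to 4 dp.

Communalities: 0.4437, 0.4181, 0.5706, 0.4561, 0.2626, 0.4084; Σh² = 2.5595.
Total variance with 6 standardized items is 6, so the solution explains 2.5595/6 = 0.4266.

0.4266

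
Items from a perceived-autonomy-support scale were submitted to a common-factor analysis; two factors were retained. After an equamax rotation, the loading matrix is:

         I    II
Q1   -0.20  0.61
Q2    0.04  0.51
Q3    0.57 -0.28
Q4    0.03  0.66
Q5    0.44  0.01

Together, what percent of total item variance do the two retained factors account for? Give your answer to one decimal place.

34.1%

SS loadings by factor: 0.5610, 1.1463; total = 1.7073.
Total variance with 5 standardized items is 5, so the solution explains 1.7073/5 = 0.3415 = 34.15%.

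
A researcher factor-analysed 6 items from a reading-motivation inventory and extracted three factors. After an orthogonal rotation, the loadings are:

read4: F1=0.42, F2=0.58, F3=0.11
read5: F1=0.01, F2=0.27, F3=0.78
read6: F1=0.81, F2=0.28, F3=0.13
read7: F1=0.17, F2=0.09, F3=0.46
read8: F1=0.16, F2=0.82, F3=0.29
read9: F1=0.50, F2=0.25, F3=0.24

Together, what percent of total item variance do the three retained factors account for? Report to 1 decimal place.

56.0%

Communalities: 0.5249, 0.6814, 0.7514, 0.2486, 0.7821, 0.3701; Σh² = 3.3585.
Total variance with 6 standardized items is 6, so the solution explains 3.3585/6 = 0.5597 = 55.97%.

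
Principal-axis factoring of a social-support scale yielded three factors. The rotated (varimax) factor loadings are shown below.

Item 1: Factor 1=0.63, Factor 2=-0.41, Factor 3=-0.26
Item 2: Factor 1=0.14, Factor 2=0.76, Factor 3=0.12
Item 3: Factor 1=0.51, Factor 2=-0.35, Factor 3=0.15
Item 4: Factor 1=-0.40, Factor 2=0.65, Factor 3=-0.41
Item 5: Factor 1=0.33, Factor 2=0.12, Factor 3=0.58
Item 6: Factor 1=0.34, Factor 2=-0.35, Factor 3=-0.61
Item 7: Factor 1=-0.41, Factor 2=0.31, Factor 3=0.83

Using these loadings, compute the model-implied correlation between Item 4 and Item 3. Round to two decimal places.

-0.49

r̂ = Σ λ_i·λ_j across factors = (-0.40)(0.51) + (0.65)(-0.35) + (-0.41)(0.15)
  = -0.2040 -0.2275 -0.0615 = -0.4930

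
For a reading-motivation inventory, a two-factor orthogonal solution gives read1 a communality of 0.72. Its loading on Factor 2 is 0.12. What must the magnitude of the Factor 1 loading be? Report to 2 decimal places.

Under orthogonal rotation h² = Σλ², so λ_Factor 1² = h² − (0.0144) = 0.72 − 0.0144 = 0.7056.
|λ| = √0.7056 = 0.8400.

0.84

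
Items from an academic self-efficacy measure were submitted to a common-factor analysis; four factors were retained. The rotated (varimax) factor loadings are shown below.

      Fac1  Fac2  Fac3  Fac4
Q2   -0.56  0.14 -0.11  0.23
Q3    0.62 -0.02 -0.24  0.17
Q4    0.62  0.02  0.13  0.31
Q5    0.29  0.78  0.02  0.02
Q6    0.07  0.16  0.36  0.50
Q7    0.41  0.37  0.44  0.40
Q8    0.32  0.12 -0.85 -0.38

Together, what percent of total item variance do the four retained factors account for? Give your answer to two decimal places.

SS loadings by factor: 1.4419, 0.8057, 1.1327, 0.7327; total = 4.1130.
Total variance with 7 standardized items is 7, so the solution explains 4.1130/7 = 0.5876 = 58.76%.

58.76%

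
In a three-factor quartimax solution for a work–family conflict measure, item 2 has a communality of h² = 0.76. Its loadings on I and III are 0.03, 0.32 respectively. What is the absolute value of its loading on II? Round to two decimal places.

Under orthogonal rotation h² = Σλ², so λ_II² = h² − (0.1033) = 0.76 − 0.1033 = 0.6567.
|λ| = √0.6567 = 0.8104.

0.81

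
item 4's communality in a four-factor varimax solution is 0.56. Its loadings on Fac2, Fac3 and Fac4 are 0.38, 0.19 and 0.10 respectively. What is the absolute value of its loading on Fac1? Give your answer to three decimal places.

Under orthogonal rotation h² = Σλ², so λ_Fac1² = h² − (0.1905) = 0.56 − 0.1905 = 0.3695.
|λ| = √0.3695 = 0.6079.

0.608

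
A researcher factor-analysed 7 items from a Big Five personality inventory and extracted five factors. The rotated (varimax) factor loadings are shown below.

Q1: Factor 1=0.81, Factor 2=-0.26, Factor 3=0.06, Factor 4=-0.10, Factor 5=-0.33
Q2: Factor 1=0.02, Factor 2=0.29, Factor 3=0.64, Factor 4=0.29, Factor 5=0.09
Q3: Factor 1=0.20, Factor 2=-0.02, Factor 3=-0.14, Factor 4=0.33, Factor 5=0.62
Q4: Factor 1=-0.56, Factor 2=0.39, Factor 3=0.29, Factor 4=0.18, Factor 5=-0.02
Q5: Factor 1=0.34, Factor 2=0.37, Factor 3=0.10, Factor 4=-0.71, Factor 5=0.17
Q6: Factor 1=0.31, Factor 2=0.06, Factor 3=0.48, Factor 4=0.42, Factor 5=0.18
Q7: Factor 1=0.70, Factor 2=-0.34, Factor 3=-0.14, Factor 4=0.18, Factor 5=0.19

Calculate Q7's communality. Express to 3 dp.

h² = 0.70² + (-0.34)² + (-0.14)² + 0.18² + 0.19² = 0.4900 + 0.1156 + 0.0196 + 0.0324 + 0.0361 = 0.6937

0.694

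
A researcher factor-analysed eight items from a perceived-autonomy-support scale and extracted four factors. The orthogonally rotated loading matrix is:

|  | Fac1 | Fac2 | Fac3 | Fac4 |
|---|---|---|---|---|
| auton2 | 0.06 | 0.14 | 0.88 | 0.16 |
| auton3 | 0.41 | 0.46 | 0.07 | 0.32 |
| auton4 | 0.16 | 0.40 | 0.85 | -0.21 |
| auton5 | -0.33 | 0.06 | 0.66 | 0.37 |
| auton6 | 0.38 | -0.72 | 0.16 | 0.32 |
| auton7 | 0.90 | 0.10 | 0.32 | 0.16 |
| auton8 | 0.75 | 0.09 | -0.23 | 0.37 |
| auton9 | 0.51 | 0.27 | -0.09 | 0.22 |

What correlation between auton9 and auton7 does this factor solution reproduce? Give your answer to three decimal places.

r̂ = Σ λ_i·λ_j across factors = (0.51)(0.90) + (0.27)(0.10) + (-0.09)(0.32) + (0.22)(0.16)
  = +0.4590 +0.0270 -0.0288 +0.0352 = 0.4924

0.492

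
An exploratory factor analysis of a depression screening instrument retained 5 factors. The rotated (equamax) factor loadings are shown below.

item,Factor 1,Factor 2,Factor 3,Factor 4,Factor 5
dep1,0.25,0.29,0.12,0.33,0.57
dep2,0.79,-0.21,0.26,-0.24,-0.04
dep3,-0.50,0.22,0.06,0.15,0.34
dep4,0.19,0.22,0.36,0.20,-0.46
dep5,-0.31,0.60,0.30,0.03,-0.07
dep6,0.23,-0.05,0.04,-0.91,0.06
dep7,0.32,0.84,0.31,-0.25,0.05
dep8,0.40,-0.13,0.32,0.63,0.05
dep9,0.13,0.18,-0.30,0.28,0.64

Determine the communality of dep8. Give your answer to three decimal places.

0.679

h² = 0.40² + (-0.13)² + 0.32² + 0.63² + 0.05² = 0.1600 + 0.0169 + 0.1024 + 0.3969 + 0.0025 = 0.6787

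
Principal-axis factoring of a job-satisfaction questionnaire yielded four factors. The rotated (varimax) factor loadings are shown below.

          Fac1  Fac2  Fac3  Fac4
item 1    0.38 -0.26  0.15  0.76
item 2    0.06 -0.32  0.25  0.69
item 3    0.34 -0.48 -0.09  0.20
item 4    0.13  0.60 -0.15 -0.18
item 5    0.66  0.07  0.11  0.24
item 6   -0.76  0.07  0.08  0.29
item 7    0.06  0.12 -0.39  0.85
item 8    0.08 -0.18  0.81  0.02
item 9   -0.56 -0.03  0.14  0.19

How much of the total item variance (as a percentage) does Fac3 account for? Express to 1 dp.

10.7%

SS loadings for Fac3 = 0.15² + 0.25² + (-0.09)² + (-0.15)² + 0.11² + 0.08² + (-0.39)² + 0.81² + 0.14² = 0.9619
With 9 standardized items, total variance = 9. Proportion = 0.9619/9 = 0.1069 → 10.69%.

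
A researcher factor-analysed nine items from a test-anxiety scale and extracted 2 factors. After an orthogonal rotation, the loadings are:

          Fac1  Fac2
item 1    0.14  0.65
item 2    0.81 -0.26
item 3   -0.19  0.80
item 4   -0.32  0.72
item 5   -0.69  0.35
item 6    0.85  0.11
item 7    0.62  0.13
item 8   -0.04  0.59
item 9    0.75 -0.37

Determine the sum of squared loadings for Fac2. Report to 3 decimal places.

2.285

SS loadings for Fac2 = 0.65² + (-0.26)² + 0.80² + 0.72² + 0.35² + 0.11² + 0.13² + 0.59² + (-0.37)² = 0.4225 + 0.0676 + 0.6400 + 0.5184 + 0.1225 + 0.0121 + 0.0169 + 0.3481 + 0.1369 = 2.2850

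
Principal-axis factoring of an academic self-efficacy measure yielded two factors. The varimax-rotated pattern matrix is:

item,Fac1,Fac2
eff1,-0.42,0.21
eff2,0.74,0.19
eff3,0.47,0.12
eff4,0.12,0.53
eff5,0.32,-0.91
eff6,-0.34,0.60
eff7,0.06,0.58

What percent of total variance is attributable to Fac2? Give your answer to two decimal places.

SS loadings for Fac2 = 0.21² + 0.19² + 0.12² + 0.53² + (-0.91)² + 0.60² + 0.58² = 1.9000
With 7 standardized items, total variance = 7. Proportion = 1.9000/7 = 0.2714 → 27.14%.

27.14%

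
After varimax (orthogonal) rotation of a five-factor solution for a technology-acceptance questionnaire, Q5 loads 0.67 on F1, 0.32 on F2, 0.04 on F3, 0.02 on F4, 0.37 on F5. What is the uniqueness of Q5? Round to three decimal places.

0.310

h² = 0.67² + 0.32² + 0.04² + 0.02² + 0.37² = 0.4489 + 0.1024 + 0.0016 + 0.0004 + 0.1369 = 0.6902
Uniqueness u² = 1 − h² = 1 − 0.6902 = 0.3098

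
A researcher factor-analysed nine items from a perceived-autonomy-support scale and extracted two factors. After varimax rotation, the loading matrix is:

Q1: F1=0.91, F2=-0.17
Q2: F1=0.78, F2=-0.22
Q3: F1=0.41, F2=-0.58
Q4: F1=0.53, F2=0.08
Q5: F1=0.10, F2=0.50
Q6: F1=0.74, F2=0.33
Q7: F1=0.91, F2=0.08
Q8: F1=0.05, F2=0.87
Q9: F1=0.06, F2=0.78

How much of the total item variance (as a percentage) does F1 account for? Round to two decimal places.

36.41%

SS loadings for F1 = 0.91² + 0.78² + 0.41² + 0.53² + 0.10² + 0.74² + 0.91² + 0.05² + 0.06² = 3.2773
With 9 standardized items, total variance = 9. Proportion = 3.2773/9 = 0.3641 → 36.41%.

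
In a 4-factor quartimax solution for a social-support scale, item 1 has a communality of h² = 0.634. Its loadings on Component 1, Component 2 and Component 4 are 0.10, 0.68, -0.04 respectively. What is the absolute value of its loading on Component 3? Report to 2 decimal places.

Under orthogonal rotation h² = Σλ², so λ_Component 3² = h² − (0.4740) = 0.634 − 0.4740 = 0.1600.
|λ| = √0.1600 = 0.4000.

0.40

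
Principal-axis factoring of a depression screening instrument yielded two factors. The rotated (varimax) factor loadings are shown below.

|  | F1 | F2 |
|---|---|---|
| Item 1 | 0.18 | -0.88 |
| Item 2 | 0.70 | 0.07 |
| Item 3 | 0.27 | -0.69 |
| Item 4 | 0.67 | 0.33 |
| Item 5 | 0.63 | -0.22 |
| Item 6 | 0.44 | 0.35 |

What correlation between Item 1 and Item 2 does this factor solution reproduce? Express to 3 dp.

r̂ = Σ λ_i·λ_j across factors = (0.18)(0.70) + (-0.88)(0.07)
  = +0.1260 -0.0616 = 0.0644

0.064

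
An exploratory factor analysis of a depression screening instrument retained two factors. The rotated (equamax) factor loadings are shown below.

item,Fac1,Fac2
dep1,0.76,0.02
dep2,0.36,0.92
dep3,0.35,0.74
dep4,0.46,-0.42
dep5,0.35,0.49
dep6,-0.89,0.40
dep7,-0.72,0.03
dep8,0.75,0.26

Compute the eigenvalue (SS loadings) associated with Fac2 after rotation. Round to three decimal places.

2.039

SS loadings for Fac2 = 0.02² + 0.92² + 0.74² + (-0.42)² + 0.49² + 0.40² + 0.03² + 0.26² = 0.0004 + 0.8464 + 0.5476 + 0.1764 + 0.2401 + 0.1600 + 0.0009 + 0.0676 = 2.0394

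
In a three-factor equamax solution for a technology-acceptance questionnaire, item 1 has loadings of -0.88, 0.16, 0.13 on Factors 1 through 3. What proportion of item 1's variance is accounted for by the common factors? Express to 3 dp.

h² = (-0.88)² + 0.16² + 0.13² = 0.7744 + 0.0256 + 0.0169 = 0.8169

0.817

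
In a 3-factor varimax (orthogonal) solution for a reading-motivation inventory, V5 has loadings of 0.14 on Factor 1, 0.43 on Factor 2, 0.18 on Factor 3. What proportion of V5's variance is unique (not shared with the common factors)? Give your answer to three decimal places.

h² = 0.14² + 0.43² + 0.18² = 0.0196 + 0.1849 + 0.0324 = 0.2369
Uniqueness u² = 1 − h² = 1 − 0.2369 = 0.7631

0.763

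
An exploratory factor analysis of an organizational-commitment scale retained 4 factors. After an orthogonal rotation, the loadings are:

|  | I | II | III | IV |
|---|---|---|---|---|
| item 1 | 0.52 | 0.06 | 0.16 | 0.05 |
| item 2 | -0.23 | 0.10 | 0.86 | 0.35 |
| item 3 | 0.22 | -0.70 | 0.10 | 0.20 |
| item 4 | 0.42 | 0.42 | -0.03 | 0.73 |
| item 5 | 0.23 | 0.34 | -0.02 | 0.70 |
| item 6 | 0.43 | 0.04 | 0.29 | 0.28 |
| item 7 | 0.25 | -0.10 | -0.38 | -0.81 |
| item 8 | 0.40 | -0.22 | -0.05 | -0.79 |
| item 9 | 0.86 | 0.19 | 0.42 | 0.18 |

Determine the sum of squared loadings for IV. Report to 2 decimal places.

SS loadings for IV = 0.05² + 0.35² + 0.20² + 0.73² + 0.70² + 0.28² + (-0.81)² + (-0.79)² + 0.18² = 0.0025 + 0.1225 + 0.0400 + 0.5329 + 0.4900 + 0.0784 + 0.6561 + 0.6241 + 0.0324 = 2.5789

2.58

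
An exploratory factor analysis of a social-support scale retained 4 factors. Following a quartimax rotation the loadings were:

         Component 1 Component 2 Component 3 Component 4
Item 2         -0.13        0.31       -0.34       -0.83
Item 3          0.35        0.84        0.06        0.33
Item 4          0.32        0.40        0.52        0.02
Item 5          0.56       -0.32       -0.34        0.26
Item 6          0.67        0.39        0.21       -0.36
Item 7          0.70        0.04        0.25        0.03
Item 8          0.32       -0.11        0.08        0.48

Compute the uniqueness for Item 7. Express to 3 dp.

0.445

h² = 0.70² + 0.04² + 0.25² + 0.03² = 0.4900 + 0.0016 + 0.0625 + 0.0009 = 0.5550
Uniqueness u² = 1 − h² = 1 − 0.5550 = 0.4450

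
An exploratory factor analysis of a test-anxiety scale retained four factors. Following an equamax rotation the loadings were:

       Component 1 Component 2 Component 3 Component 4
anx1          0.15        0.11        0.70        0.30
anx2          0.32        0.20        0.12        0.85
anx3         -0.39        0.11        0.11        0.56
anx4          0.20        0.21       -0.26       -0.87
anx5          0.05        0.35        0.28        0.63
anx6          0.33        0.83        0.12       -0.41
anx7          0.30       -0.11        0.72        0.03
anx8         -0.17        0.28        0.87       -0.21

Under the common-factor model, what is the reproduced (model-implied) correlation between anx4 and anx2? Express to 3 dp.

r̂ = Σ λ_i·λ_j across factors = (0.20)(0.32) + (0.21)(0.20) + (-0.26)(0.12) + (-0.87)(0.85)
  = +0.0640 +0.0420 -0.0312 -0.7395 = -0.6647

-0.665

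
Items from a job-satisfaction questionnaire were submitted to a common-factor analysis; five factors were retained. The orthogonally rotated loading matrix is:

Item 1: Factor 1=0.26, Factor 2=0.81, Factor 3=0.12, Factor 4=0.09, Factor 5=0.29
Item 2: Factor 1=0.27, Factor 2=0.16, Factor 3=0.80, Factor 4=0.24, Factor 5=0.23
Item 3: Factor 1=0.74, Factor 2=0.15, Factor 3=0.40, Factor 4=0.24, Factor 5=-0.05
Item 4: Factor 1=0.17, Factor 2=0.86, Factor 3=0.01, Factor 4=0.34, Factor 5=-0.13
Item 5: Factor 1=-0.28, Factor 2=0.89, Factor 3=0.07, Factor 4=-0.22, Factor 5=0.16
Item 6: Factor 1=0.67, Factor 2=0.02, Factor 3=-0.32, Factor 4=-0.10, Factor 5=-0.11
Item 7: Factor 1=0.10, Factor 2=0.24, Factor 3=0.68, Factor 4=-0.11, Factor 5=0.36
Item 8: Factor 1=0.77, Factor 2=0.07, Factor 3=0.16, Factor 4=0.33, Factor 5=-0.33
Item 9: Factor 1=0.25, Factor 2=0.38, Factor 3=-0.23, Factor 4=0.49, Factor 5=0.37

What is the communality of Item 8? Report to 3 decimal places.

h² = 0.77² + 0.07² + 0.16² + 0.33² + (-0.33)² = 0.5929 + 0.0049 + 0.0256 + 0.1089 + 0.1089 = 0.8412

0.841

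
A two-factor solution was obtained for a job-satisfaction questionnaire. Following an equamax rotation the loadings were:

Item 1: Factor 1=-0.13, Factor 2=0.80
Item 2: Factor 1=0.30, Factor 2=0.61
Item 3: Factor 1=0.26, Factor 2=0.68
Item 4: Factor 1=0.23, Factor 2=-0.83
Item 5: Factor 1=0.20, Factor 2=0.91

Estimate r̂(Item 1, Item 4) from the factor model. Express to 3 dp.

-0.694

r̂ = Σ λ_i·λ_j across factors = (-0.13)(0.23) + (0.80)(-0.83)
  = -0.0299 -0.6640 = -0.6939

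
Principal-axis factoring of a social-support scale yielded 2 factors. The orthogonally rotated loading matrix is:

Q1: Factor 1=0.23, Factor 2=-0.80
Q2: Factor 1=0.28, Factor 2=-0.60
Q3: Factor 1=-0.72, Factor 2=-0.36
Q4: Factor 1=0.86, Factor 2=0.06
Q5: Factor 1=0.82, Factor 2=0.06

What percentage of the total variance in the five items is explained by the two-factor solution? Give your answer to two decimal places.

63.97%

SS loadings by factor: 2.0617, 1.1368; total = 3.1985.
Total variance with 5 standardized items is 5, so the solution explains 3.1985/5 = 0.6397 = 63.97%.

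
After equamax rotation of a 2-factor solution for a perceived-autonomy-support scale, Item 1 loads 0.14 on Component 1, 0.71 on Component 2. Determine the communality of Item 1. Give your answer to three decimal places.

0.524

h² = 0.14² + 0.71² = 0.0196 + 0.5041 = 0.5237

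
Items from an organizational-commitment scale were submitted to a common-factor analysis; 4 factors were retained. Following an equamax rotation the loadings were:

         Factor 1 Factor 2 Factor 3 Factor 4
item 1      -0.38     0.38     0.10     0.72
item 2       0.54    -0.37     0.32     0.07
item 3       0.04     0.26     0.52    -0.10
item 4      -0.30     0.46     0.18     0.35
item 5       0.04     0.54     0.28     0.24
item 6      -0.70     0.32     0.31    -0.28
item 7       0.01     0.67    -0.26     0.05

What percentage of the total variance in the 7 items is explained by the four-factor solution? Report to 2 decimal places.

55.35%

SS loadings by factor: 1.0193, 1.4034, 0.6573, 0.7943; total = 3.8743.
Total variance with 7 standardized items is 7, so the solution explains 3.8743/7 = 0.5535 = 55.35%.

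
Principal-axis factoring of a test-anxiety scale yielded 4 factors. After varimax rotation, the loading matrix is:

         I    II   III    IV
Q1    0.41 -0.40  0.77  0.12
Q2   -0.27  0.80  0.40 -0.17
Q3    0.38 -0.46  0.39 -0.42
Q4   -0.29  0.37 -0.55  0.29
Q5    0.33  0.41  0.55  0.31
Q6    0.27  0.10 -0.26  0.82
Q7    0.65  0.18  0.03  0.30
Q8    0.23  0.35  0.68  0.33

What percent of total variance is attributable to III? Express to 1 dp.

SS loadings for III = 0.77² + 0.40² + 0.39² + (-0.55)² + 0.55² + (-0.26)² + 0.03² + 0.68² = 2.0409
With 8 standardized items, total variance = 8. Proportion = 2.0409/8 = 0.2551 → 25.51%.

25.5%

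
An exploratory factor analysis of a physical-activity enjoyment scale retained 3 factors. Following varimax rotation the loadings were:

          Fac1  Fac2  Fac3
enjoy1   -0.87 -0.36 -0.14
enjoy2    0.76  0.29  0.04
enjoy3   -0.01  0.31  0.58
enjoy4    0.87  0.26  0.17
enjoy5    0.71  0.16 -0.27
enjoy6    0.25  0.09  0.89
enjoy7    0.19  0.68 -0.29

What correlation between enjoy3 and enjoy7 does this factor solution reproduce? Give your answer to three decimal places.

r̂ = Σ λ_i·λ_j across factors = (-0.01)(0.19) + (0.31)(0.68) + (0.58)(-0.29)
  = -0.0019 +0.2108 -0.1682 = 0.0407

0.041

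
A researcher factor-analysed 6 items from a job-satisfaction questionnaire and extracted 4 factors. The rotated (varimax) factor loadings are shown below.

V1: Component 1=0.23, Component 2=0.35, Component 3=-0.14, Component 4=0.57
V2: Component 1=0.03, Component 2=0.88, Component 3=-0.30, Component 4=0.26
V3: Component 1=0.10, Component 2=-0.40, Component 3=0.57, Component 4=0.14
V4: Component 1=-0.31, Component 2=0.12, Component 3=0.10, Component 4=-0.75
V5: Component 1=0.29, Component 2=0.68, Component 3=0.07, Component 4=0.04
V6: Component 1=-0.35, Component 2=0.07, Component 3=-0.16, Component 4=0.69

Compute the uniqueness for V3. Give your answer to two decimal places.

h² = 0.10² + (-0.40)² + 0.57² + 0.14² = 0.0100 + 0.1600 + 0.3249 + 0.0196 = 0.5145
Uniqueness u² = 1 − h² = 1 − 0.5145 = 0.4855

0.49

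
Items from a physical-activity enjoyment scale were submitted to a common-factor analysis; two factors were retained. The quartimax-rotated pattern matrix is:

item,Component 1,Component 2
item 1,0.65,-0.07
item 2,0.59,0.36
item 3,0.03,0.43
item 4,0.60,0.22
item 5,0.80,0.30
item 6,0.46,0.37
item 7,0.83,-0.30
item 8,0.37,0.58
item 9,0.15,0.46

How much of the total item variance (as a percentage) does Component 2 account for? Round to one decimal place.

13.7%

SS loadings for Component 2 = (-0.07)² + 0.36² + 0.43² + 0.22² + 0.30² + 0.37² + (-0.30)² + 0.58² + 0.46² = 1.2327
With 9 standardized items, total variance = 9. Proportion = 1.2327/9 = 0.1370 → 13.70%.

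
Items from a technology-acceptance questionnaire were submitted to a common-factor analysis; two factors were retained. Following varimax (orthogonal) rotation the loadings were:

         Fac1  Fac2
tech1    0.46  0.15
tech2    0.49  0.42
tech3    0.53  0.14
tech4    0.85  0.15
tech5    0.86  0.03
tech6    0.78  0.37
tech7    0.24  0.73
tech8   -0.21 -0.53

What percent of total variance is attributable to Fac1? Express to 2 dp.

SS loadings for Fac1 = 0.46² + 0.49² + 0.53² + 0.85² + 0.86² + 0.78² + 0.24² + (-0.21)² = 2.9048
With 8 standardized items, total variance = 8. Proportion = 2.9048/8 = 0.3631 → 36.31%.

36.31%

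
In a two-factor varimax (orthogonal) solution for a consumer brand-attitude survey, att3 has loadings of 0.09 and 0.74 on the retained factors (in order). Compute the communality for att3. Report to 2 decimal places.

h² = 0.09² + 0.74² = 0.0081 + 0.5476 = 0.5557

0.56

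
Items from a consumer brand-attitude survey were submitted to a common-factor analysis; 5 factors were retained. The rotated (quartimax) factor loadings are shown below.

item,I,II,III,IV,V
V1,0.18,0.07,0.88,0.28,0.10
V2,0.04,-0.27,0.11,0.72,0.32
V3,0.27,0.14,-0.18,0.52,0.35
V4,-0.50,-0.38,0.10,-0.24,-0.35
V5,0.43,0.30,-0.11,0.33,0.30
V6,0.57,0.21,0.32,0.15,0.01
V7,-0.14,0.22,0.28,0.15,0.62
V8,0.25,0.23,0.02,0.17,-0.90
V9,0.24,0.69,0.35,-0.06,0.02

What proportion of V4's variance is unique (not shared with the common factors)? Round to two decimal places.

h² = (-0.50)² + (-0.38)² + 0.10² + (-0.24)² + (-0.35)² = 0.2500 + 0.1444 + 0.0100 + 0.0576 + 0.1225 = 0.5845
Uniqueness u² = 1 − h² = 1 − 0.5845 = 0.4155

0.42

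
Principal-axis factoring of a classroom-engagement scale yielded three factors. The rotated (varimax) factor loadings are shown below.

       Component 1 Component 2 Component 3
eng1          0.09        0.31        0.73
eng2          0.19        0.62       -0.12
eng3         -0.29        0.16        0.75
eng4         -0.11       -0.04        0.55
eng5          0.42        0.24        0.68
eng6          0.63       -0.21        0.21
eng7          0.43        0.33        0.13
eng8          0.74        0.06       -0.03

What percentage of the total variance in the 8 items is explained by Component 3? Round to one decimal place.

SS loadings for Component 3 = 0.73² + (-0.12)² + 0.75² + 0.55² + 0.68² + 0.21² + 0.13² + (-0.03)² = 1.9366
With 8 standardized items, total variance = 8. Proportion = 1.9366/8 = 0.2421 → 24.21%.

24.2%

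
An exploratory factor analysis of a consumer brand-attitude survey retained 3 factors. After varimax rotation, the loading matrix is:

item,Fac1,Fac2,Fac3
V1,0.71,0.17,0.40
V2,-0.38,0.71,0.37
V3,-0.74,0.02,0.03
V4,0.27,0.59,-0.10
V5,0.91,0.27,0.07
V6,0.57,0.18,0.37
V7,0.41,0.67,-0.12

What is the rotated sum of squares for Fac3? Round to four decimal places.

SS loadings for Fac3 = 0.40² + 0.37² + 0.03² + (-0.10)² + 0.07² + 0.37² + (-0.12)² = 0.1600 + 0.1369 + 0.0009 + 0.0100 + 0.0049 + 0.1369 + 0.0144 = 0.4640

0.4640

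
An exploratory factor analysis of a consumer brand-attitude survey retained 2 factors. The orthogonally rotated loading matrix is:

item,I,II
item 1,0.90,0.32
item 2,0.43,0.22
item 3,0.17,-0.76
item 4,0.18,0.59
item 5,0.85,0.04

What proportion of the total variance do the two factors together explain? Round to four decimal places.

0.5714

SS loadings by factor: 1.7787, 1.0781; total = 2.8568.
Total variance with 5 standardized items is 5, so the solution explains 2.8568/5 = 0.5714.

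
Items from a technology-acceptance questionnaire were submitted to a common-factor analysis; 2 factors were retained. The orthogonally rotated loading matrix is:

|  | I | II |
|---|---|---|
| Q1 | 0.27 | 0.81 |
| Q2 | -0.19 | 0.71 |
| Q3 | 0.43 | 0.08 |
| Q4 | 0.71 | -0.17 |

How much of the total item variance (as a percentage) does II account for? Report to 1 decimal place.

SS loadings for II = 0.81² + 0.71² + 0.08² + (-0.17)² = 1.1955
With 4 standardized items, total variance = 4. Proportion = 1.1955/4 = 0.2989 → 29.89%.

29.9%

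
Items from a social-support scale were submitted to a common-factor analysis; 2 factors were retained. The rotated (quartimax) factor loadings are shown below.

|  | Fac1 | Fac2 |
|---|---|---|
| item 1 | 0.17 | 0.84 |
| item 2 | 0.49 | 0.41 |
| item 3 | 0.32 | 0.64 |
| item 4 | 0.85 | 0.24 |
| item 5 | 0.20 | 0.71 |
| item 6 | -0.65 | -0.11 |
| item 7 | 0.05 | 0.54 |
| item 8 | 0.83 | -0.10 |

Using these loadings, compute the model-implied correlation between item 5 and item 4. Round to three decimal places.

0.340

r̂ = Σ λ_i·λ_j across factors = (0.20)(0.85) + (0.71)(0.24)
  = +0.1700 +0.1704 = 0.3404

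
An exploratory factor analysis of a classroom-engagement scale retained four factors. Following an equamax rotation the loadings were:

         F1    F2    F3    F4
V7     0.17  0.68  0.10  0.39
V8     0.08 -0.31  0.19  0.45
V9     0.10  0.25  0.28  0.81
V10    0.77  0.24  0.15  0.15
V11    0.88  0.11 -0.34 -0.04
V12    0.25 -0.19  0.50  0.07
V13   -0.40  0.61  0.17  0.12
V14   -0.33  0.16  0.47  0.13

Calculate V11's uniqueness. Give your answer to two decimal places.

h² = 0.88² + 0.11² + (-0.34)² + (-0.04)² = 0.7744 + 0.0121 + 0.1156 + 0.0016 = 0.9037
Uniqueness u² = 1 − h² = 1 − 0.9037 = 0.0963

0.10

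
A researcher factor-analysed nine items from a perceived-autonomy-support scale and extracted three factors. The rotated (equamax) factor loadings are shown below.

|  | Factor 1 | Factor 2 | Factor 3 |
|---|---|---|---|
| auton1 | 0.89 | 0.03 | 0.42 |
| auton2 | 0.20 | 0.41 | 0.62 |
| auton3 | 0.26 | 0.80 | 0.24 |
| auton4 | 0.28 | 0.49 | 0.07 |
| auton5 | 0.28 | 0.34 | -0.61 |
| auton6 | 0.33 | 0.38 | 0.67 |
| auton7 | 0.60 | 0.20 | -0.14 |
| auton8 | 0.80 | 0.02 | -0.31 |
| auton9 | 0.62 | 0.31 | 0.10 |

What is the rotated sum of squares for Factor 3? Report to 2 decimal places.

1.57

SS loadings for Factor 3 = 0.42² + 0.62² + 0.24² + 0.07² + (-0.61)² + 0.67² + (-0.14)² + (-0.31)² + 0.10² = 0.1764 + 0.3844 + 0.0576 + 0.0049 + 0.3721 + 0.4489 + 0.0196 + 0.0961 + 0.0100 = 1.5700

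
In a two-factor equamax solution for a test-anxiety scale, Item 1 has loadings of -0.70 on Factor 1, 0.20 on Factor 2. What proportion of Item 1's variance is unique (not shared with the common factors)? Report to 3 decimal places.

0.470

h² = (-0.70)² + 0.20² = 0.4900 + 0.0400 = 0.5300
Uniqueness u² = 1 − h² = 1 − 0.5300 = 0.4700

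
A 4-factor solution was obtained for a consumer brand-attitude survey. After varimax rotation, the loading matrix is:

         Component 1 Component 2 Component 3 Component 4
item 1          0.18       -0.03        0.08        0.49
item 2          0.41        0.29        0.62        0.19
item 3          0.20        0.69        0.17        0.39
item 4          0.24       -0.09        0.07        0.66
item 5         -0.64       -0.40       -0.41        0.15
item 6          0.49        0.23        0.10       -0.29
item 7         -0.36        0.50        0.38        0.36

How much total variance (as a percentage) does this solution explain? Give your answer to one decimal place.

SS loadings by factor: 1.0774, 1.0321, 0.7471, 1.1001; total = 3.9567.
Total variance with 7 standardized items is 7, so the solution explains 3.9567/7 = 0.5652 = 56.52%.

56.5%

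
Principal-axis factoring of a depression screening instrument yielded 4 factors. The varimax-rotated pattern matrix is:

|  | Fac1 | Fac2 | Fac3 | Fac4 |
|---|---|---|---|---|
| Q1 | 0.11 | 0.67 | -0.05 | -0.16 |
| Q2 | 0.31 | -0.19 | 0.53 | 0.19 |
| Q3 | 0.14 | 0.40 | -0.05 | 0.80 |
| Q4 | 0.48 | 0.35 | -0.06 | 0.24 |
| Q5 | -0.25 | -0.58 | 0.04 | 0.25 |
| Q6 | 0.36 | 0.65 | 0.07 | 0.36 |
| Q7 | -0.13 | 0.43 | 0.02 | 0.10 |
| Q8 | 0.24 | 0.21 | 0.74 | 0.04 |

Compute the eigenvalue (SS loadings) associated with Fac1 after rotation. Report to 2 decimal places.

SS loadings for Fac1 = 0.11² + 0.31² + 0.14² + 0.48² + (-0.25)² + 0.36² + (-0.13)² + 0.24² = 0.0121 + 0.0961 + 0.0196 + 0.2304 + 0.0625 + 0.1296 + 0.0169 + 0.0576 = 0.6248

0.62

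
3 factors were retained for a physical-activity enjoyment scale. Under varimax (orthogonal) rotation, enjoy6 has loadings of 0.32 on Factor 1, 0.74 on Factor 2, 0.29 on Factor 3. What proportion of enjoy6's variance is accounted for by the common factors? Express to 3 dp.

h² = 0.32² + 0.74² + 0.29² = 0.1024 + 0.5476 + 0.0841 = 0.7341

0.734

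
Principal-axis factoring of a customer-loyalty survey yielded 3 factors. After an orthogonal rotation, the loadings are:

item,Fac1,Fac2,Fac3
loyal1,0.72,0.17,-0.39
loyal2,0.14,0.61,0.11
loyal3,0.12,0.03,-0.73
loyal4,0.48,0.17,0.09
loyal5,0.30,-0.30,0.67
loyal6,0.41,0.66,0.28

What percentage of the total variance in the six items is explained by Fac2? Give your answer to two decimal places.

SS loadings for Fac2 = 0.17² + 0.61² + 0.03² + 0.17² + (-0.30)² + 0.66² = 0.9564
With 6 standardized items, total variance = 6. Proportion = 0.9564/6 = 0.1594 → 15.94%.

15.94%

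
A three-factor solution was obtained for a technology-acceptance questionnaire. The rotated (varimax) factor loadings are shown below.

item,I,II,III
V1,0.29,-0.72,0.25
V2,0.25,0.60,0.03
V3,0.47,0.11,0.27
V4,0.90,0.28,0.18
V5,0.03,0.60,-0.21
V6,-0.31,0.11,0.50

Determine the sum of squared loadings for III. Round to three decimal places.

SS loadings for III = 0.25² + 0.03² + 0.27² + 0.18² + (-0.21)² + 0.50² = 0.0625 + 0.0009 + 0.0729 + 0.0324 + 0.0441 + 0.2500 = 0.4628

0.463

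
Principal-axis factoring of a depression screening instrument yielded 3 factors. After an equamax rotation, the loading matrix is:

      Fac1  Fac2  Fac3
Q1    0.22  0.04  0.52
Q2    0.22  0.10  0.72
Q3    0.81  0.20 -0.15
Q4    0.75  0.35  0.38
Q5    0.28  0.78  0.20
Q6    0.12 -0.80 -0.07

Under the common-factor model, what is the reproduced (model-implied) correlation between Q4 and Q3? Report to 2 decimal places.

0.62

r̂ = Σ λ_i·λ_j across factors = (0.75)(0.81) + (0.35)(0.20) + (0.38)(-0.15)
  = +0.6075 +0.0700 -0.0570 = 0.6205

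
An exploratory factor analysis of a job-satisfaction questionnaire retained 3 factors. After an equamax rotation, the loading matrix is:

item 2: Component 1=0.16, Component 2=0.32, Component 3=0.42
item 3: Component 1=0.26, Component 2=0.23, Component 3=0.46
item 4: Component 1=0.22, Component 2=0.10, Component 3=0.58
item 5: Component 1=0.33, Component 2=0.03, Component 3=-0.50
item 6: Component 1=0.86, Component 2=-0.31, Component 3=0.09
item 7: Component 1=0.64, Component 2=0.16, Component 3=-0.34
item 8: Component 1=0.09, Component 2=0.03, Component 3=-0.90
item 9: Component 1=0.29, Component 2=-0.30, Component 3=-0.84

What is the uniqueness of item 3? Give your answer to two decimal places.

0.67

h² = 0.26² + 0.23² + 0.46² = 0.0676 + 0.0529 + 0.2116 = 0.3321
Uniqueness u² = 1 − h² = 1 − 0.3321 = 0.6679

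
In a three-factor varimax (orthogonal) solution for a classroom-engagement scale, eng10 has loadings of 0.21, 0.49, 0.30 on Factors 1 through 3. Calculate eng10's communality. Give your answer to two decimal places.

0.37

h² = 0.21² + 0.49² + 0.30² = 0.0441 + 0.2401 + 0.0900 = 0.3742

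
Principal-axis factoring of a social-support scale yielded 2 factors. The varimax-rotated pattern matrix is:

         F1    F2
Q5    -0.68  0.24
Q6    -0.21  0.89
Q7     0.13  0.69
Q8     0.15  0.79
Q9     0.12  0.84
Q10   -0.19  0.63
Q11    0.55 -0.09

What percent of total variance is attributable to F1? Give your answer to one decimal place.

SS loadings for F1 = (-0.68)² + (-0.21)² + 0.13² + 0.15² + 0.12² + (-0.19)² + 0.55² = 0.8989
With 7 standardized items, total variance = 7. Proportion = 0.8989/7 = 0.1284 → 12.84%.

12.8%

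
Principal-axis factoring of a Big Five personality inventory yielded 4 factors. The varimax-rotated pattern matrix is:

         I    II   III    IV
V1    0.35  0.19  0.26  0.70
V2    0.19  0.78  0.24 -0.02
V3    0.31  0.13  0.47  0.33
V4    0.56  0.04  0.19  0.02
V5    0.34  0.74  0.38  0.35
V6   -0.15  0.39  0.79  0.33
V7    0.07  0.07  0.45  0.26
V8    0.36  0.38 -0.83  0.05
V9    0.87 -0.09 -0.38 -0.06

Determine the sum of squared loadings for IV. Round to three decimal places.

0.905

SS loadings for IV = 0.70² + (-0.02)² + 0.33² + 0.02² + 0.35² + 0.33² + 0.26² + 0.05² + (-0.06)² = 0.4900 + 0.0004 + 0.1089 + 0.0004 + 0.1225 + 0.1089 + 0.0676 + 0.0025 + 0.0036 = 0.9048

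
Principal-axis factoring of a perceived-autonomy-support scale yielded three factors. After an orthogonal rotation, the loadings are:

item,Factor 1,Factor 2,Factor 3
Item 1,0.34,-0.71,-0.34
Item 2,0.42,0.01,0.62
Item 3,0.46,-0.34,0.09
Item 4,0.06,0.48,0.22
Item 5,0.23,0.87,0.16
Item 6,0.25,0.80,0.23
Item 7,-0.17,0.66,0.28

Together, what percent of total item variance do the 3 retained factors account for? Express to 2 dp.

57.82%

Communalities: 0.7353, 0.5609, 0.3353, 0.2824, 0.8354, 0.7554, 0.5429; Σh² = 4.0476.
Total variance with 7 standardized items is 7, so the solution explains 4.0476/7 = 0.5782 = 57.82%.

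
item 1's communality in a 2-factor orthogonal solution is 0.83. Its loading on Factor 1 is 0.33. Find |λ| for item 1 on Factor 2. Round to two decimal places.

Under orthogonal rotation h² = Σλ², so λ_Factor 2² = h² − (0.1089) = 0.83 − 0.1089 = 0.7211.
|λ| = √0.7211 = 0.8492.

0.85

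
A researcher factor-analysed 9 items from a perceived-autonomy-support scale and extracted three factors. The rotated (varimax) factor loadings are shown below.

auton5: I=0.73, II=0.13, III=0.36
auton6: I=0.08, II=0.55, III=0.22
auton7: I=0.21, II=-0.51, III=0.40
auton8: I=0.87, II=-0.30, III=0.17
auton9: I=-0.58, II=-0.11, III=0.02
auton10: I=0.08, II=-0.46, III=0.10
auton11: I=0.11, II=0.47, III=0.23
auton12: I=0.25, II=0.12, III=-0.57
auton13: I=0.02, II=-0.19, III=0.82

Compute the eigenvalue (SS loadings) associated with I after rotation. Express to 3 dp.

SS loadings for I = 0.73² + 0.08² + 0.21² + 0.87² + (-0.58)² + 0.08² + 0.11² + 0.25² + 0.02² = 0.5329 + 0.0064 + 0.0441 + 0.7569 + 0.3364 + 0.0064 + 0.0121 + 0.0625 + 0.0004 = 1.7581

1.758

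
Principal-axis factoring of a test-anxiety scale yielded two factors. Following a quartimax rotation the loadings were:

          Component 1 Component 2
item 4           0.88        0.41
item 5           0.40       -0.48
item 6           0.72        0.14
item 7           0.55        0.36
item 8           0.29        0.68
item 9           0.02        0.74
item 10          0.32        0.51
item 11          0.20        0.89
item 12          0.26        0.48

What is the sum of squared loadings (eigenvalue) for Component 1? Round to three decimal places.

2.050

SS loadings for Component 1 = 0.88² + 0.40² + 0.72² + 0.55² + 0.29² + 0.02² + 0.32² + 0.20² + 0.26² = 0.7744 + 0.1600 + 0.5184 + 0.3025 + 0.0841 + 0.0004 + 0.1024 + 0.0400 + 0.0676 = 2.0498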